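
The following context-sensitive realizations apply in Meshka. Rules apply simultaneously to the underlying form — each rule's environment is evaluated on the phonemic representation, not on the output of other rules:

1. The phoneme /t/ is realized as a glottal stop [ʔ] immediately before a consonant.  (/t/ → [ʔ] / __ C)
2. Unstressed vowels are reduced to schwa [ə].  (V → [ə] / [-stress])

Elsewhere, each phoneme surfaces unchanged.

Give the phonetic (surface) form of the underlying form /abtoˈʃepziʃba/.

/a/ meets the environment for rule 2 (in an unstressed syllable) → [ə].
/b/ — not in any rule's target class → [b].
/t/ (between /b/ and /o/): rule 1 targets it, but not immediately before a consonant → unchanged [t].
/o/ — between /t/ and /ʃ/, in an unstressed syllable — surfaces as [ə] (rule 2).
/ʃ/ (between /o/ and /e/) is unaffected → [ʃ].
/e/ (between /ʃ/ and /p/) is in the target of rule 2 but the environment (in an unstressed syllable) is not met → [e].
/p/ (between /e/ and /z/) is unaffected → [p].
/z/ — not in any rule's target class → [z].
Rule 2 applies to /i/ (between /z/ and /ʃ/: in an unstressed syllable) → [ə].
/ʃ/ — not in any rule's target class → [ʃ].
/b/ (between /ʃ/ and /a/) is unaffected → [b].
/a/ — word-final, in an unstressed syllable — surfaces as [ə] (rule 2).

[əbtəˈʃepzəʃbə]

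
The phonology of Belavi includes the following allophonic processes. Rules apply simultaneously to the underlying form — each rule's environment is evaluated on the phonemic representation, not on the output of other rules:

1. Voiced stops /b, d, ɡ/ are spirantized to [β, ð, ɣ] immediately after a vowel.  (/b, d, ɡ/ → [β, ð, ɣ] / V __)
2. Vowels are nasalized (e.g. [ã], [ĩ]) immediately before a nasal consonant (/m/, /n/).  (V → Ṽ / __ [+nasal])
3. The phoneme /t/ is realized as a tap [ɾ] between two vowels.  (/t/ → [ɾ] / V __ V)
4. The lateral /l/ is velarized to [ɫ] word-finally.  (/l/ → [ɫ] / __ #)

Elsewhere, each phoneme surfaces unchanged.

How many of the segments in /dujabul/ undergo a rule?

2

Segments that undergo a rule: /b/ → [β] (rule 1); /l/ → [ɫ] (rule 4).
All other segments surface unchanged.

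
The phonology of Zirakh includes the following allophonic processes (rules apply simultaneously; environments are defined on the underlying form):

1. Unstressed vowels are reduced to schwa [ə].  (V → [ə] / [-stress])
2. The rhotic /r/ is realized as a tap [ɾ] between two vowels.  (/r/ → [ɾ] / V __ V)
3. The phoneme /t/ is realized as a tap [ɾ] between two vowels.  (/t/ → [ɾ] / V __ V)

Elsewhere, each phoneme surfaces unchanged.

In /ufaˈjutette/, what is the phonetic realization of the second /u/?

[u]

/u/ — between /j/ and /t/; rule 1 does not apply here → [u].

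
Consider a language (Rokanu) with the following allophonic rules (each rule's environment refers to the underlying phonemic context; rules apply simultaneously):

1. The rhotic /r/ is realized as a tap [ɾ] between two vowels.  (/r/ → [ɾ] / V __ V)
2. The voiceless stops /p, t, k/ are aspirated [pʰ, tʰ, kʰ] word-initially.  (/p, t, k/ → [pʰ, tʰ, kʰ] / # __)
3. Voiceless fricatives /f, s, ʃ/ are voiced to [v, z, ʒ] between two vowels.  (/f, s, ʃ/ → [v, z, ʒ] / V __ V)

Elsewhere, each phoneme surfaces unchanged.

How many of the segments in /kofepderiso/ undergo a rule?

Segments that undergo a rule: /k/ → [kʰ] (rule 2); /f/ → [v] (rule 3); /r/ → [ɾ] (rule 1); /s/ → [z] (rule 3).
All other segments surface unchanged.

4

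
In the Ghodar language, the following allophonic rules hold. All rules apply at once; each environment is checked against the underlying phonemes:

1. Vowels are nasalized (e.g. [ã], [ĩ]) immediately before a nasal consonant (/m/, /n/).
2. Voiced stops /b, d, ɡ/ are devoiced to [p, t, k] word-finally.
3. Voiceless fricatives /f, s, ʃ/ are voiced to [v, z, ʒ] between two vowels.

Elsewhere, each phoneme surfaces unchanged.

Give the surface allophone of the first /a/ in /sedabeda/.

/a/ (between /d/ and /b/): rule 1 targets it, but not before a nasal consonant → unchanged [a].

[a]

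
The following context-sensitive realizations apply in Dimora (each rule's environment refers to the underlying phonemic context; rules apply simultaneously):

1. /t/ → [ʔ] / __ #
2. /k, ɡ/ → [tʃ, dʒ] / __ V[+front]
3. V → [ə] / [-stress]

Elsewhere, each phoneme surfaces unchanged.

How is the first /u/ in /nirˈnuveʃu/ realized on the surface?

/u/ (between /n/ and /v/) fails the environment for rule 3, so it stays [u].

[u]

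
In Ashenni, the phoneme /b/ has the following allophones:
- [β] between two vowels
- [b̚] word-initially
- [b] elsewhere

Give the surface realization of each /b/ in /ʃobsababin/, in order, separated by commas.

[b], [β], [β]

Occurrence 1 (position 3): no conditioning environment matches → elsewhere allophone [b].
Occurrence 2 (position 6): between two vowels → [β].
Occurrence 3 (position 8): between two vowels → [β].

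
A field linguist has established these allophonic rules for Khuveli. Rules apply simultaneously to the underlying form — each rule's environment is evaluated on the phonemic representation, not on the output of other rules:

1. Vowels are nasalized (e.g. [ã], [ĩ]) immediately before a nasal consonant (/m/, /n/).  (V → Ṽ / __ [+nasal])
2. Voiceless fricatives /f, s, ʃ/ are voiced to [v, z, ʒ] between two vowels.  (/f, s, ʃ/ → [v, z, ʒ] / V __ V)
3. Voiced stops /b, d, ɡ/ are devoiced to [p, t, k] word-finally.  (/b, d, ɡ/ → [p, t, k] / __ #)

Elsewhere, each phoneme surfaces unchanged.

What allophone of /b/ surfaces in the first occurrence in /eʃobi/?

/b/ — between /o/ and /i/; rule 3 does not apply here → [b].

[b]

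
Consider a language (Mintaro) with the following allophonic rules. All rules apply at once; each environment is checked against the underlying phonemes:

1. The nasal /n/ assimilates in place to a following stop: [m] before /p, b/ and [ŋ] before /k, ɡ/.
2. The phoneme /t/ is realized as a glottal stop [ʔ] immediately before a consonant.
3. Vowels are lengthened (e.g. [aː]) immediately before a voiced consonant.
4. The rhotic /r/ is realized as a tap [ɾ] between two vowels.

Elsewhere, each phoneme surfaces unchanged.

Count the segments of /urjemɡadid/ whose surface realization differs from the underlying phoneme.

Segments that undergo a rule: /u/ → [uː] (rule 3); /e/ → [eː] (rule 3); /a/ → [aː] (rule 3); /i/ → [iː] (rule 3).
All other segments surface unchanged.

4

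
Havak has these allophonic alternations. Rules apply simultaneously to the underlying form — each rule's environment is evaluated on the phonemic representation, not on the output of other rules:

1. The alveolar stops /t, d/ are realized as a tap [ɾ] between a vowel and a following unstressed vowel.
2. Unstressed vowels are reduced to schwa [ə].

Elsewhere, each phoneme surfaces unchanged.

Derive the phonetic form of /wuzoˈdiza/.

/w/ (word-initial): no rule targets it → [w].
Rule 2 applies to /u/ (between /w/ and /z/: in an unstressed syllable) → [ə].
/z/ (between /u/ and /o/): no rule targets it → [z].
/o/ (between /z/ and /d/): in an unstressed syllable, so rule 2 applies → [ə].
/d/ — between /o/ and /i/; rule 1 does not apply here → [d].
/i/ (between /d/ and /z/): rule 2 targets it, but not in an unstressed syllable → unchanged [i].
/z/ (between /i/ and /a/) is unaffected → [z].
/a/ (word-final): in an unstressed syllable, so rule 2 applies → [ə].

[wəzəˈdizə]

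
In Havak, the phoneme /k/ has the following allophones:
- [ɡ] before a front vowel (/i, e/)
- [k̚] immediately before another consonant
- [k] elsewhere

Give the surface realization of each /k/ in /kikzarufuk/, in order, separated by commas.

[ɡ], [k̚], [k]

Occurrence 1 (position 1): before a front vowel (/i, e/) → [ɡ].
Occurrence 2 (position 3): immediately before another consonant → [k̚].
Occurrence 3 (position 10): no conditioning environment matches → elsewhere allophone [k].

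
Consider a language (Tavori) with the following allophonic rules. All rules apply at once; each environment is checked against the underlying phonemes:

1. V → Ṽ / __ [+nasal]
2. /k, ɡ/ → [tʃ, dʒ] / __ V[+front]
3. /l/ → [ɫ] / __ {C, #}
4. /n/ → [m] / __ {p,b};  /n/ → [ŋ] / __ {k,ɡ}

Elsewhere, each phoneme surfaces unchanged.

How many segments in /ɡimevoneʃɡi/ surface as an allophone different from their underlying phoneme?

Segments that undergo a rule: /ɡ/ → [dʒ] (rule 2); /i/ → [ĩ] (rule 1); /o/ → [õ] (rule 1); /ɡ/ → [dʒ] (rule 2).
All other segments surface unchanged.

4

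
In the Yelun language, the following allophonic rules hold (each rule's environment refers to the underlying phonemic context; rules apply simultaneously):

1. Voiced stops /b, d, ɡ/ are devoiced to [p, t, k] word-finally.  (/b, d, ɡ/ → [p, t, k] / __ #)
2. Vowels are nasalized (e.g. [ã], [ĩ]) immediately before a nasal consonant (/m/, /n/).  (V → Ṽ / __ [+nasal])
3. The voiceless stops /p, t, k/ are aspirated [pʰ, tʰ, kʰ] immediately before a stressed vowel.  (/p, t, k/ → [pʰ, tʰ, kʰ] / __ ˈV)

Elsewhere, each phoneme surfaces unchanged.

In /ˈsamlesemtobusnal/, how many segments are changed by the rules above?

Segments that undergo a rule: /a/ → [ã] (rule 2); /e/ → [ẽ] (rule 2).
All other segments surface unchanged.

2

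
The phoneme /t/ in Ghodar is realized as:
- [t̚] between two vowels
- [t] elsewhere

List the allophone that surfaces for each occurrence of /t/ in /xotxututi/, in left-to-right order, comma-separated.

Occurrence 1 (position 3): no conditioning environment matches → elsewhere allophone [t].
Occurrence 2 (position 6): between two vowels → [t̚].
Occurrence 3 (position 8): between two vowels → [t̚].

[t], [t̚], [t̚]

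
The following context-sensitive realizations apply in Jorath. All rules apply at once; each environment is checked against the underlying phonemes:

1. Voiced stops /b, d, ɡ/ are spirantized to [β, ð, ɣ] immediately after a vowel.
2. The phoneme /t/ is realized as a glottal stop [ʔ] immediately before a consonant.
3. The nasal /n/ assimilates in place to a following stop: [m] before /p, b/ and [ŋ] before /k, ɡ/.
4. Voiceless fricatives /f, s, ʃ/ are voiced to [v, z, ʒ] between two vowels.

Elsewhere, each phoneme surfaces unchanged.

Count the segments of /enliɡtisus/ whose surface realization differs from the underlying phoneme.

Segments that undergo a rule: /ɡ/ → [ɣ] (rule 1); /s/ → [z] (rule 4).
All other segments surface unchanged.

2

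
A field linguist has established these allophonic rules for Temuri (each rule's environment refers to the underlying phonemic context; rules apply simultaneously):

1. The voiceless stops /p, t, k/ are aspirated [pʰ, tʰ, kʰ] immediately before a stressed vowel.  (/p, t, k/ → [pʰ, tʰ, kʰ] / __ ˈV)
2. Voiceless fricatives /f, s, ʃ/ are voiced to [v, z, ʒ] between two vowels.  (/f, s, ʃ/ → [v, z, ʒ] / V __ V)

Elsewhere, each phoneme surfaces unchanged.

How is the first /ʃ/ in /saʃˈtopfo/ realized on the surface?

[ʃ]

/ʃ/ (between /a/ and /t/) is in the target of rule 2 but the environment (between two vowels) is not met → [ʃ].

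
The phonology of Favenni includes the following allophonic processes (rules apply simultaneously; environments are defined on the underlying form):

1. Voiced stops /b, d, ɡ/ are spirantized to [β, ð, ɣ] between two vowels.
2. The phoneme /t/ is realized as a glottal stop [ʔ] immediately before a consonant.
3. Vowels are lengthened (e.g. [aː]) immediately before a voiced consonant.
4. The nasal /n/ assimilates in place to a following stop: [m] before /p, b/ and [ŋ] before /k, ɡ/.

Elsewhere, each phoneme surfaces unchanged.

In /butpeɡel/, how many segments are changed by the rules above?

4

Segments that undergo a rule: /t/ → [ʔ] (rule 2); /e/ → [eː] (rule 3); /ɡ/ → [ɣ] (rule 1); /e/ → [eː] (rule 3).
All other segments surface unchanged.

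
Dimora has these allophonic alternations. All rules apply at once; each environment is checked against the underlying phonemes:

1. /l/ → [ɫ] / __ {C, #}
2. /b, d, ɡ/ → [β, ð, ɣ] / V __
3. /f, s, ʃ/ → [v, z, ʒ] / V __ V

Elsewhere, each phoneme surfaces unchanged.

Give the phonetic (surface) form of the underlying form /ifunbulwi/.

[ivunbuɫwi]

Rule 3 applies to /f/ (between /i/ and /u/: between two vowels) → [v].
/b/ (between /n/ and /u/) is in the target of rule 2 but the environment (immediately after a vowel) is not met → [b].
/l/ — between /u/ and /w/, word-finally or immediately before a consonant — surfaces as [ɫ] (rule 1).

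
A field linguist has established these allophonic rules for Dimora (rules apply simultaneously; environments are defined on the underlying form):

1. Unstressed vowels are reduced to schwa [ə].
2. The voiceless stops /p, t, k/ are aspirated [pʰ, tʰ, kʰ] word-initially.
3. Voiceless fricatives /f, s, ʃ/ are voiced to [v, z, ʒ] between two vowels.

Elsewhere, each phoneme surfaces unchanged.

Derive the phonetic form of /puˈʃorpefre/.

/p/ (word-initial) occurs word-initially → [pʰ] by rule 2.
/u/ (between /p/ and /ʃ/): in an unstressed syllable, so rule 1 applies → [ə].
Rule 3 applies to /ʃ/ (between /u/ and /o/: between two vowels) → [ʒ].
/o/ (between /ʃ/ and /r/) fails the environment for rule 1, so it stays [o].
/p/ — between /r/ and /e/; rule 2 does not apply here → [p].
/e/ (between /p/ and /f/): in an unstressed syllable, so rule 1 applies → [ə].
/f/ — between /e/ and /r/; rule 3 does not apply here → [f].
Rule 1 applies to /e/ (word-final: in an unstressed syllable) → [ə].

[pʰəˈʒorpəfrə]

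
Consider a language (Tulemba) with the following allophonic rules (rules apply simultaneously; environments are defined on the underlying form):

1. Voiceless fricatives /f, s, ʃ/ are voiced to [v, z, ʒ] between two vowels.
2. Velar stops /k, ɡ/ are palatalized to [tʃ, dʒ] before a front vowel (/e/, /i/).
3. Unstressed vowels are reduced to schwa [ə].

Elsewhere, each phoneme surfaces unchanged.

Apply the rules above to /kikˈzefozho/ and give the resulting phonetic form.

[tʃəkˈzevəzhə]

/k/ meets the environment for rule 2 (before a front vowel) → [tʃ].
Rule 3 applies to /i/ (between /k/ and /k/: in an unstressed syllable) → [ə].
/k/ (between /i/ and /z/) is in the target of rule 2 but the environment (before a front vowel) is not met → [k].
/e/ (between /z/ and /f/) fails the environment for rule 3, so it stays [e].
/f/ (between /e/ and /o/): between two vowels, so rule 1 applies → [v].
/o/ meets the environment for rule 3 (in an unstressed syllable) → [ə].
/o/ meets the environment for rule 3 (in an unstressed syllable) → [ə].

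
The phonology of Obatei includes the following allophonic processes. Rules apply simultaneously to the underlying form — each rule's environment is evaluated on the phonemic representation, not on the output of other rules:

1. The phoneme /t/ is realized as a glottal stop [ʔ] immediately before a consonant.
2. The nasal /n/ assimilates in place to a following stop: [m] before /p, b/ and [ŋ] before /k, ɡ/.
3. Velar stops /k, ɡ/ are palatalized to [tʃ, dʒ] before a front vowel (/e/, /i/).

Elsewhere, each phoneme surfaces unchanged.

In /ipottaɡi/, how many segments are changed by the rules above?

2

Segments that undergo a rule: /t/ → [ʔ] (rule 1); /ɡ/ → [dʒ] (rule 3).
All other segments surface unchanged.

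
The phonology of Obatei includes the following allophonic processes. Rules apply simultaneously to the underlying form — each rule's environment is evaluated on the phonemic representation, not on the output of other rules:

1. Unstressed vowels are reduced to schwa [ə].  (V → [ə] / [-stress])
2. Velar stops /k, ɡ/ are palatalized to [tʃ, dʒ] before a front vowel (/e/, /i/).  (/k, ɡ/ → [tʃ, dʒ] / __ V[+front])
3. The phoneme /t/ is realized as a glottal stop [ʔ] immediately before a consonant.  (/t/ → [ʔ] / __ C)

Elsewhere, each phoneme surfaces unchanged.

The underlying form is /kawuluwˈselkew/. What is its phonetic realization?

[kəwələwˈseltʃəw]

/k/ (word-initial) fails the environment for rule 2, so it stays [k].
Rule 1 applies to /a/ (between /k/ and /w/: in an unstressed syllable) → [ə].
/u/ meets the environment for rule 1 (in an unstressed syllable) → [ə].
/u/ — between /l/ and /w/, in an unstressed syllable — surfaces as [ə] (rule 1).
/e/ (between /s/ and /l/) fails the environment for rule 1, so it stays [e].
/k/ (between /l/ and /e/) occurs before a front vowel → [tʃ] by rule 2.
/e/ (between /k/ and /w/): in an unstressed syllable, so rule 1 applies → [ə].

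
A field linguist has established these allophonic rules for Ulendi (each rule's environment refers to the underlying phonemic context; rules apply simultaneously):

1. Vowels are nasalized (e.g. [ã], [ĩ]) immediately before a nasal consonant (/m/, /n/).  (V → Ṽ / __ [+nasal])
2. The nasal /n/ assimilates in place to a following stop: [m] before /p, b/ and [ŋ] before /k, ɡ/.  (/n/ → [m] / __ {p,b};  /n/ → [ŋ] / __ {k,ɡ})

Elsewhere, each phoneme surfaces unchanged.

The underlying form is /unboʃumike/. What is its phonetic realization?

[ũmboʃũmike]

Rule 1 applies to /u/ (word-initial: before a nasal consonant) → [ũ].
/n/ (between /u/ and /b/) occurs before a labial or velar stop → [m] by rule 2.
/b/ (between /n/ and /o/): no rule targets it → [b].
/o/ (between /b/ and /ʃ/) fails the environment for rule 1, so it stays [o].
/ʃ/ (between /o/ and /u/): no rule targets it → [ʃ].
/u/ meets the environment for rule 1 (before a nasal consonant) → [ũ].
/m/ (between /u/ and /i/): no rule targets it → [m].
/i/ (between /m/ and /k/) is in the target of rule 1 but the environment (before a nasal consonant) is not met → [i].
/k/ (between /i/ and /e/) is unaffected → [k].
/e/ (word-final) fails the environment for rule 1, so it stays [e].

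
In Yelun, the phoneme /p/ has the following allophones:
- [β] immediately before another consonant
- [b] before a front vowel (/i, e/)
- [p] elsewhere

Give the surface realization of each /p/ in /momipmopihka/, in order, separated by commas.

Occurrence 1 (position 5): immediately before another consonant → [β].
Occurrence 2 (position 8): before a front vowel (/i, e/) → [b].

[β], [b]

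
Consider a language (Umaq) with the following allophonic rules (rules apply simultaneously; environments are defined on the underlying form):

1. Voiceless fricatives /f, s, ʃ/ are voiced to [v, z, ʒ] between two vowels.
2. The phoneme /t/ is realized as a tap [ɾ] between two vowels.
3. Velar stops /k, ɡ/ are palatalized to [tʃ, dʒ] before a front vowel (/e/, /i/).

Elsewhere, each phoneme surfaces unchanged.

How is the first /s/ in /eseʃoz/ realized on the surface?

[z]

/s/ (between /e/ and /e/): between two vowels, so rule 1 applies → [z].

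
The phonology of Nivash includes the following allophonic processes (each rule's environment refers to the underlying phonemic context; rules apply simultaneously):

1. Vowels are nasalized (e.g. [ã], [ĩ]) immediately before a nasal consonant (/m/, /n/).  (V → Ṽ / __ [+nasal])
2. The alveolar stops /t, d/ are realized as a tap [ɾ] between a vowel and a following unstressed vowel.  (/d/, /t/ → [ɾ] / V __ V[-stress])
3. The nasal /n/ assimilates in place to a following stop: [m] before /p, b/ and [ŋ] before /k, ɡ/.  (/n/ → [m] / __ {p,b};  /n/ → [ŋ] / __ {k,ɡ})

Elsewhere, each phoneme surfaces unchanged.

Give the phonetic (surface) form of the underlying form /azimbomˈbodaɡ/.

/a/ (word-initial): rule 1 targets it, but not before a nasal consonant → unchanged [a].
/i/ meets the environment for rule 1 (before a nasal consonant) → [ĩ].
/o/ (between /b/ and /m/) occurs before a nasal consonant → [õ] by rule 1.
/o/ (between /b/ and /d/) is in the target of rule 1 but the environment (before a nasal consonant) is not met → [o].
/d/ (between /o/ and /a/): between a vowel and a following unstressed vowel, so rule 2 applies → [ɾ].
/a/ (between /d/ and /ɡ/) fails the environment for rule 1, so it stays [a].

[azĩmbõmˈboɾaɡ]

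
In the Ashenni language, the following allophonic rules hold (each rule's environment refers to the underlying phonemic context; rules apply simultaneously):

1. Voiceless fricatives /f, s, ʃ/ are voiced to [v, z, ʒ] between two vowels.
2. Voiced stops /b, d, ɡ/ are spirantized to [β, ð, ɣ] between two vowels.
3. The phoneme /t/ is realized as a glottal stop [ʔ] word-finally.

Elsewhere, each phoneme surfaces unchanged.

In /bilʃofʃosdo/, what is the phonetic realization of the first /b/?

/b/ — word-initial; rule 2 does not apply here → [b].

[b]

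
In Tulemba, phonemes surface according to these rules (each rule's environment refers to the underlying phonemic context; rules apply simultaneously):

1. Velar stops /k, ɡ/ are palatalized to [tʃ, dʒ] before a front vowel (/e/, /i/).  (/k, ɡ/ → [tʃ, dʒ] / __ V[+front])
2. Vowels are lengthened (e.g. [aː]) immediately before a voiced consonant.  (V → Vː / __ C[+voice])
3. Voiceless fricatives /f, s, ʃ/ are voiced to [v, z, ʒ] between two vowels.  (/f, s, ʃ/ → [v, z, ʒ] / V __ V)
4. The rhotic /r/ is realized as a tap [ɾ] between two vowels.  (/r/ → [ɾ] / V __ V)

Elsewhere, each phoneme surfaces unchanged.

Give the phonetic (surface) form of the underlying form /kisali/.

/k/ meets the environment for rule 1 (before a front vowel) → [tʃ].
/i/ (between /k/ and /s/) fails the environment for rule 2, so it stays [i].
/s/ (between /i/ and /a/) occurs between two vowels → [z] by rule 3.
/a/ (between /s/ and /l/) occurs before a voiced consonant → [aː] by rule 2.
/l/ — not in any rule's target class → [l].
/i/ — word-final; rule 2 does not apply here → [i].

[tʃizaːli]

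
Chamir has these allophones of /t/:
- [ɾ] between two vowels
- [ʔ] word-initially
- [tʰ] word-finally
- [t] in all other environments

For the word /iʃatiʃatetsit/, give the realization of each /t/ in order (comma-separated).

Occurrence 1 (position 4): between two vowels → [ɾ].
Occurrence 2 (position 8): between two vowels → [ɾ].
Occurrence 3 (position 10): no conditioning environment matches → elsewhere allophone [t].
Occurrence 4 (position 13): word-finally → [tʰ].

[ɾ], [ɾ], [t], [tʰ]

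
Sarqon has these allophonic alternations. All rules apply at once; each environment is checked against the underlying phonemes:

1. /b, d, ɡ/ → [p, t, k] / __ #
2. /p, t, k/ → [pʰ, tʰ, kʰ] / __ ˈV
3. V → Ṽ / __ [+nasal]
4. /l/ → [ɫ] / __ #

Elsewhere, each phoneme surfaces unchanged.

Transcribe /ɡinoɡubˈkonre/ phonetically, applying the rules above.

/ɡ/ (word-initial): rule 1 targets it, but not word-finally → unchanged [ɡ].
/i/ (between /ɡ/ and /n/): before a nasal consonant, so rule 3 applies → [ĩ].
/o/ (between /n/ and /ɡ/): rule 3 targets it, but not before a nasal consonant → unchanged [o].
/ɡ/ (between /o/ and /u/) is in the target of rule 1 but the environment (word-finally) is not met → [ɡ].
/u/ (between /ɡ/ and /b/): rule 3 targets it, but not before a nasal consonant → unchanged [u].
/b/ (between /u/ and /k/): rule 1 targets it, but not word-finally → unchanged [b].
/k/ — between /b/ and /o/, immediately before a stressed vowel — surfaces as [kʰ] (rule 2).
Rule 3 applies to /o/ (between /k/ and /n/: before a nasal consonant) → [õ].
/e/ — word-final; rule 3 does not apply here → [e].

[ɡĩnoɡubˈkʰõnre]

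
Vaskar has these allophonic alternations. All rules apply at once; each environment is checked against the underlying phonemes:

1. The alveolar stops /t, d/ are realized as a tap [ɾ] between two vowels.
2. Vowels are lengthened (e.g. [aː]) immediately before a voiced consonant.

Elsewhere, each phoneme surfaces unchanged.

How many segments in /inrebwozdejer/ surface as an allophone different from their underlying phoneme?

5

Segments that undergo a rule: /i/ → [iː] (rule 2); /e/ → [eː] (rule 2); /o/ → [oː] (rule 2); /e/ → [eː] (rule 2); /e/ → [eː] (rule 2).
All other segments surface unchanged.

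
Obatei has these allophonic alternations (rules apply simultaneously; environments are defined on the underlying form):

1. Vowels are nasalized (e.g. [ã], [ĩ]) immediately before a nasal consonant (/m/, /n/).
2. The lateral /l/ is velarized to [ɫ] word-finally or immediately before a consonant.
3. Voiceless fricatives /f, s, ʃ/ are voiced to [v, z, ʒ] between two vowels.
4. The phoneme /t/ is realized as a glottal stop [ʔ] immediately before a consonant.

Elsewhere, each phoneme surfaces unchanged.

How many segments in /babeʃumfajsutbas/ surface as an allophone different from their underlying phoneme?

Segments that undergo a rule: /ʃ/ → [ʒ] (rule 3); /u/ → [ũ] (rule 1); /t/ → [ʔ] (rule 4).
All other segments surface unchanged.

3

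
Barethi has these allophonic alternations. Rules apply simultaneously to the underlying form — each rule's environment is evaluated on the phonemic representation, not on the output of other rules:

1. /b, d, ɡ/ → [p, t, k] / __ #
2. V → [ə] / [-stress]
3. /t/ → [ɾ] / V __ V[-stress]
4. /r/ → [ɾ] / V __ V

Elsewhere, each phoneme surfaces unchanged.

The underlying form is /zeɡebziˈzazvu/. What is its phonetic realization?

[zəɡəbzəˈzazvə]

/z/ (word-initial) is unaffected → [z].
/e/ meets the environment for rule 2 (in an unstressed syllable) → [ə].
/ɡ/ (between /e/ and /e/) is in the target of rule 1 but the environment (word-finally) is not met → [ɡ].
/e/ (between /ɡ/ and /b/): in an unstressed syllable, so rule 2 applies → [ə].
/b/ (between /e/ and /z/) fails the environment for rule 1, so it stays [b].
/z/ — not in any rule's target class → [z].
/i/ (between /z/ and /z/): in an unstressed syllable, so rule 2 applies → [ə].
/z/ stays [z].
/a/ — between /z/ and /z/; rule 2 does not apply here → [a].
/z/ stays [z].
/v/ stays [v].
Rule 2 applies to /u/ (word-final: in an unstressed syllable) → [ə].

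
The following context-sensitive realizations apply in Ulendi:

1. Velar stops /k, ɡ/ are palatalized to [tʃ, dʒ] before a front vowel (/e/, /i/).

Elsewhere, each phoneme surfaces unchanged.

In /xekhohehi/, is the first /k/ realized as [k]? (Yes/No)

Yes

/k/ — between /e/ and /h/; rule 1 does not apply here → [k].
The actual realization is [k], which matches [k].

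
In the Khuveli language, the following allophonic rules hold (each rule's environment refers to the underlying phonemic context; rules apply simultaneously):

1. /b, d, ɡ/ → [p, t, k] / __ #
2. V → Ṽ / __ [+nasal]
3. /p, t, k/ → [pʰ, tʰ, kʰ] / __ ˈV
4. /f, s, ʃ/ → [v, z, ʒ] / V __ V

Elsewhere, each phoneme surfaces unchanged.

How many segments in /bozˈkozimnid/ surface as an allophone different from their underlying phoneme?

3

Segments that undergo a rule: /k/ → [kʰ] (rule 3); /i/ → [ĩ] (rule 2); /d/ → [t] (rule 1).
All other segments surface unchanged.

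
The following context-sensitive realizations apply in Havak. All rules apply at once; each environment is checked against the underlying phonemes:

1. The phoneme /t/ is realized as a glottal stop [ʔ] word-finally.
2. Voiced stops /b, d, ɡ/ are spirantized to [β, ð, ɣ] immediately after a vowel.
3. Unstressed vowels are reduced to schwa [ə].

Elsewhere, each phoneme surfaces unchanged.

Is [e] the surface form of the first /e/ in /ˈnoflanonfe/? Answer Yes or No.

Rule 3 applies to /e/ (word-final: in an unstressed syllable) → [ə].
The actual realization is [ə], not [e].

No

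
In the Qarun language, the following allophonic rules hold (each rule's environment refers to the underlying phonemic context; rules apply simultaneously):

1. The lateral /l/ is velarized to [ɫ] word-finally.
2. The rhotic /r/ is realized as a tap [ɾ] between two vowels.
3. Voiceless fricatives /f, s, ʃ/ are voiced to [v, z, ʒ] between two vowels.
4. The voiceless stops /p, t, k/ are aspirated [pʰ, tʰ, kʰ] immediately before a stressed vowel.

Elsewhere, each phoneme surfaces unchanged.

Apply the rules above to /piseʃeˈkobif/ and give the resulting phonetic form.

[pizeʒeˈkʰobif]

/p/ (word-initial) fails the environment for rule 4, so it stays [p].
/i/ (between /p/ and /s/) is unaffected → [i].
/s/ (between /i/ and /e/) occurs between two vowels → [z] by rule 3.
/e/ — not in any rule's target class → [e].
/ʃ/ (between /e/ and /e/) occurs between two vowels → [ʒ] by rule 3.
/e/ (between /ʃ/ and /k/) is unaffected → [e].
/k/ — between /e/ and /o/, immediately before a stressed vowel — surfaces as [kʰ] (rule 4).
/o/ (between /k/ and /b/) is unaffected → [o].
/b/ (between /o/ and /i/): no rule targets it → [b].
/i/ stays [i].
/f/ (word-final) is in the target of rule 3 but the environment (between two vowels) is not met → [f].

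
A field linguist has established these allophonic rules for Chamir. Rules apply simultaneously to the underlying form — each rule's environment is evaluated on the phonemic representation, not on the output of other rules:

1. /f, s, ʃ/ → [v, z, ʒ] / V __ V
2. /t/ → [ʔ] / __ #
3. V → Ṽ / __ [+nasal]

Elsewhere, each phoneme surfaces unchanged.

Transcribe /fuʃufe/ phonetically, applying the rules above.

[fuʒuve]

/f/ (word-initial) is in the target of rule 1 but the environment (between two vowels) is not met → [f].
/u/ (between /f/ and /ʃ/) is in the target of rule 3 but the environment (before a nasal consonant) is not met → [u].
/ʃ/ — between /u/ and /u/, between two vowels — surfaces as [ʒ] (rule 1).
/u/ (between /ʃ/ and /f/): rule 3 targets it, but not before a nasal consonant → unchanged [u].
/f/ (between /u/ and /e/): between two vowels, so rule 1 applies → [v].
/e/ (word-final) is in the target of rule 3 but the environment (before a nasal consonant) is not met → [e].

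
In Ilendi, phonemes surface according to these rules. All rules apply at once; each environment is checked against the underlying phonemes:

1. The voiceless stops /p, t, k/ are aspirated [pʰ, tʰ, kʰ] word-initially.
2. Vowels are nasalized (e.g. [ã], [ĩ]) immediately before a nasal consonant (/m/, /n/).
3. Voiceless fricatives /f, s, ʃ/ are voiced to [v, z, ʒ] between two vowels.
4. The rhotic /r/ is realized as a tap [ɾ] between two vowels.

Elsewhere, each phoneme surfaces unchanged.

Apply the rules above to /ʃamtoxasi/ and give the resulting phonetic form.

[ʃãmtoxazi]

/ʃ/ (word-initial) is in the target of rule 3 but the environment (between two vowels) is not met → [ʃ].
/a/ (between /ʃ/ and /m/): before a nasal consonant, so rule 2 applies → [ã].
/m/ — not in any rule's target class → [m].
/t/ — between /m/ and /o/; rule 1 does not apply here → [t].
/o/ (between /t/ and /x/) is in the target of rule 2 but the environment (before a nasal consonant) is not met → [o].
/x/ stays [x].
/a/ (between /x/ and /s/): rule 2 targets it, but not before a nasal consonant → unchanged [a].
/s/ (between /a/ and /i/): between two vowels, so rule 3 applies → [z].
/i/ (word-final) fails the environment for rule 2, so it stays [i].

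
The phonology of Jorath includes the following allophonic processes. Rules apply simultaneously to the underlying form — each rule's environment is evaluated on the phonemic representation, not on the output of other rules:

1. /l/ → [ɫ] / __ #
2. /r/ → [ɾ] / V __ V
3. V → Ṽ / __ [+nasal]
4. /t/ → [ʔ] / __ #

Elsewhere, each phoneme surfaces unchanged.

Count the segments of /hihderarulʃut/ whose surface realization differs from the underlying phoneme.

3

Segments that undergo a rule: /r/ → [ɾ] (rule 2); /r/ → [ɾ] (rule 2); /t/ → [ʔ] (rule 4).
All other segments surface unchanged.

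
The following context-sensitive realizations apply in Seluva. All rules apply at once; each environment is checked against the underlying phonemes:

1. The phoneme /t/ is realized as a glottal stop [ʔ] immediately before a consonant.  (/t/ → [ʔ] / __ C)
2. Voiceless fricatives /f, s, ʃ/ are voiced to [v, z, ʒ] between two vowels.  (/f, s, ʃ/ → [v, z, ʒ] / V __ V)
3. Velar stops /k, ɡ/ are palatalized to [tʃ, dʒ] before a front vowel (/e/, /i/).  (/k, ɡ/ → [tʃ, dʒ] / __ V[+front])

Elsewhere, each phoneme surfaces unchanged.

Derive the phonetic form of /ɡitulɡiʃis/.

[dʒituldʒiʒis]

/ɡ/ meets the environment for rule 3 (before a front vowel) → [dʒ].
/i/ stays [i].
/t/ (between /i/ and /u/) is in the target of rule 1 but the environment (immediately before a consonant) is not met → [t].
/u/ stays [u].
/l/ (between /u/ and /ɡ/) is unaffected → [l].
/ɡ/ meets the environment for rule 3 (before a front vowel) → [dʒ].
/i/ stays [i].
/ʃ/ meets the environment for rule 2 (between two vowels) → [ʒ].
/i/ (between /ʃ/ and /s/): no rule targets it → [i].
/s/ (word-final) fails the environment for rule 2, so it stays [s].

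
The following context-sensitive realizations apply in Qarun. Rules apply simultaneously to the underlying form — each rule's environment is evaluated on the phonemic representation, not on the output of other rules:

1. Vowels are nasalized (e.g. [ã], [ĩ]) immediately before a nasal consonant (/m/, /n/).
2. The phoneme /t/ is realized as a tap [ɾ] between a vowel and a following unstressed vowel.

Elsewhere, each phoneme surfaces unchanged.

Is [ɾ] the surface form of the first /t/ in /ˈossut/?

/t/ (word-final) is in the target of rule 2 but the environment (between a vowel and a following unstressed vowel) is not met → [t].
The actual realization is [t], not [ɾ].

No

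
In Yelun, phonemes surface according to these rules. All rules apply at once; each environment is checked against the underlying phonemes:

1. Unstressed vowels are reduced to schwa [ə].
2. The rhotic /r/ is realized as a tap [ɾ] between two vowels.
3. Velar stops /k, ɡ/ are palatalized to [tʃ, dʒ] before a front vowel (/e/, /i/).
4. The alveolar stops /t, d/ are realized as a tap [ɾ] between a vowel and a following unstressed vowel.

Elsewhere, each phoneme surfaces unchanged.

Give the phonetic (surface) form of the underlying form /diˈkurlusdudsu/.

[dəˈkurləsdədsə]

/d/ — word-initial; rule 4 does not apply here → [d].
/i/ (between /d/ and /k/) occurs in an unstressed syllable → [ə] by rule 1.
/k/ (between /i/ and /u/): rule 3 targets it, but not before a front vowel → unchanged [k].
/u/ (between /k/ and /r/): rule 1 targets it, but not in an unstressed syllable → unchanged [u].
/r/ (between /u/ and /l/) fails the environment for rule 2, so it stays [r].
/l/ (between /r/ and /u/) is unaffected → [l].
/u/ (between /l/ and /s/): in an unstressed syllable, so rule 1 applies → [ə].
/s/ — not in any rule's target class → [s].
/d/ (between /s/ and /u/) is in the target of rule 4 but the environment (between a vowel and a following unstressed vowel) is not met → [d].
/u/ meets the environment for rule 1 (in an unstressed syllable) → [ə].
/d/ (between /u/ and /s/): rule 4 targets it, but not between a vowel and a following unstressed vowel → unchanged [d].
/s/ — not in any rule's target class → [s].
/u/ (word-final): in an unstressed syllable, so rule 1 applies → [ə].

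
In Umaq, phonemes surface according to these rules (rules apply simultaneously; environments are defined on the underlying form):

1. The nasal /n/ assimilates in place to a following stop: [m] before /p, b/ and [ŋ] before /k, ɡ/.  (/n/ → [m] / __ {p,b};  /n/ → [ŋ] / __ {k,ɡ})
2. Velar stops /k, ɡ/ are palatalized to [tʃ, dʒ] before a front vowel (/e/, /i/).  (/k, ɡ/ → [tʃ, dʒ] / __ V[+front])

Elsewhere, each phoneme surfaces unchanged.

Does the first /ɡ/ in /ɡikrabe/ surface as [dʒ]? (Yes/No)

Yes

/ɡ/ (word-initial): before a front vowel, so rule 2 applies → [dʒ].
The actual realization is [dʒ], which matches [dʒ].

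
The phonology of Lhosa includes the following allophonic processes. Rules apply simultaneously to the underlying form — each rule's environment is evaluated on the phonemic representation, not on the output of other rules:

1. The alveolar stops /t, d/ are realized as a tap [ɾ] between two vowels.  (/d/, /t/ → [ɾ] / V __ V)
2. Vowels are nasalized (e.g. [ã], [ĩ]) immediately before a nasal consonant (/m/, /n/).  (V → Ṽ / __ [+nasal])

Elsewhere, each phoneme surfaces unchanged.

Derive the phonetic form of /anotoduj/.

/a/ (word-initial): before a nasal consonant, so rule 2 applies → [ã].
/n/ (between /a/ and /o/): no rule targets it → [n].
/o/ (between /n/ and /t/) fails the environment for rule 2, so it stays [o].
/t/ — between /o/ and /o/, between two vowels — surfaces as [ɾ] (rule 1).
/o/ — between /t/ and /d/; rule 2 does not apply here → [o].
/d/ (between /o/ and /u/): between two vowels, so rule 1 applies → [ɾ].
/u/ (between /d/ and /j/) is in the target of rule 2 but the environment (before a nasal consonant) is not met → [u].
/j/ — not in any rule's target class → [j].

[ãnoɾoɾuj]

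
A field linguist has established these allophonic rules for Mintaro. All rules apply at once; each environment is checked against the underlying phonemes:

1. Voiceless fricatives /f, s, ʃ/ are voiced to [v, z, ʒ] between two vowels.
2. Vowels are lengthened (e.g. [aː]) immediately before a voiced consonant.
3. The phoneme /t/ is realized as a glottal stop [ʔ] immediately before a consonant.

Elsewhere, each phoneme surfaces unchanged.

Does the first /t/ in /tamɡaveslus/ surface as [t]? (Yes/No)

/t/ — word-initial; rule 3 does not apply here → [t].
The actual realization is [t], which matches [t].

Yes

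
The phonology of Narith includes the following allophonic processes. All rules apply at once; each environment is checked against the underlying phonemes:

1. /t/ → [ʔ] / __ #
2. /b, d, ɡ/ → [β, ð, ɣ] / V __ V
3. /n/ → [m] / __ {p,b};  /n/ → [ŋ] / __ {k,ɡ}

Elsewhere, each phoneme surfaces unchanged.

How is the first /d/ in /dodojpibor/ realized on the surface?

/d/ — word-initial; rule 2 does not apply here → [d].

[d]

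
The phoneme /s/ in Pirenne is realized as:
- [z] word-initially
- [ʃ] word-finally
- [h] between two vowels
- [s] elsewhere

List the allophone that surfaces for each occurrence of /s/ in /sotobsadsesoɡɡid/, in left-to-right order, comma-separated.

Occurrence 1 (position 1): word-initially → [z].
Occurrence 2 (position 6): no conditioning environment matches → elsewhere allophone [s].
Occurrence 3 (position 9): no conditioning environment matches → elsewhere allophone [s].
Occurrence 4 (position 11): between two vowels → [h].

[z], [s], [s], [h]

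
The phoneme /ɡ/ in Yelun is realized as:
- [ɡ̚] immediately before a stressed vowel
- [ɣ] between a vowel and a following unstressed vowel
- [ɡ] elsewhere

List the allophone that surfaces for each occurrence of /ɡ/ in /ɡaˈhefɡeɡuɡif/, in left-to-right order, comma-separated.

Occurrence 1 (position 1): no conditioning environment matches → elsewhere allophone [ɡ].
Occurrence 2 (position 6): no conditioning environment matches → elsewhere allophone [ɡ].
Occurrence 3 (position 8): between a vowel and a following unstressed vowel → [ɣ].
Occurrence 4 (position 10): between a vowel and a following unstressed vowel → [ɣ].

[ɡ], [ɡ], [ɣ], [ɣ]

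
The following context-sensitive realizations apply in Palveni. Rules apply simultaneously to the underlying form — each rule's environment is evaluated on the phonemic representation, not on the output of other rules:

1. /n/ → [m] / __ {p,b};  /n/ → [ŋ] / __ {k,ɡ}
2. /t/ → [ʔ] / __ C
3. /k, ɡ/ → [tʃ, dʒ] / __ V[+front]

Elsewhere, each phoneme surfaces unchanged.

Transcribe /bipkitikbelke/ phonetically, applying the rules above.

/k/ — between /p/ and /i/, before a front vowel — surfaces as [tʃ] (rule 3).
/t/ (between /i/ and /i/) is in the target of rule 2 but the environment (immediately before a consonant) is not met → [t].
/k/ (between /i/ and /b/): rule 3 targets it, but not before a front vowel → unchanged [k].
/k/ (between /l/ and /e/) occurs before a front vowel → [tʃ] by rule 3.

[biptʃitikbeltʃe]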